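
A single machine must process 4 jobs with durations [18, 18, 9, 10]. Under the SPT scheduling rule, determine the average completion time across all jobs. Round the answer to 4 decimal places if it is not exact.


Sort jobs by processing time (SPT order): [9, 10, 18, 18]
Compute completion times sequentially:
  Job 1: processing = 9, completes at 9
  Job 2: processing = 10, completes at 19
  Job 3: processing = 18, completes at 37
  Job 4: processing = 18, completes at 55
Sum of completion times = 120
Average completion time = 120/4 = 30.0

30.0


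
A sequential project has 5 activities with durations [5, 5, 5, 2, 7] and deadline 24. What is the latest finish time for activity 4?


LF(activity 4) = deadline - sum of successor durations
Successors: activities 5 through 5 with durations [7]
Sum of successor durations = 7
LF = 24 - 7 = 17

17


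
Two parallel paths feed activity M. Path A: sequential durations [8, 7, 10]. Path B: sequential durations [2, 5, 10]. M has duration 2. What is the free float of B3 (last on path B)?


ES(B3) = sum of predecessors on chain B = 7
EF(B3) = ES + duration = 7 + 10 = 17
Successor of B3 is M. ES(M) = max(sum(A), sum(B)) = max(25, 17) = 25
Free float = ES(successor) - EF(current) = 25 - 17 = 8

8


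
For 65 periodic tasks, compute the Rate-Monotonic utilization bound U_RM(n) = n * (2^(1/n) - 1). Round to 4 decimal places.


Compute 2^(1/65) = 1.0107208638
Subtract 1: 1.0107208638 - 1 = 0.0107208638
Multiply by n: 65 * 0.0107208638 = 0.6968561470
Round to 4 dp: 0.6969

0.6969


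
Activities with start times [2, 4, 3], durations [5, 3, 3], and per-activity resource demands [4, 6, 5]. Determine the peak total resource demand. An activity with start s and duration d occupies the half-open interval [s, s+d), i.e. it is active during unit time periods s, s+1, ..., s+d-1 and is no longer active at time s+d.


Each activity i is active on [start_i, start_i + duration_i).
Compute total resource usage per time slot:
  t=0: active resources = [], total = 0
  t=1: active resources = [], total = 0
  t=2: active resources = [4], total = 4
  t=3: active resources = [4, 5], total = 9
  t=4: active resources = [4, 6, 5], total = 15
  t=5: active resources = [4, 6, 5], total = 15
  t=6: active resources = [4, 6], total = 10
Peak resource demand = 15

15


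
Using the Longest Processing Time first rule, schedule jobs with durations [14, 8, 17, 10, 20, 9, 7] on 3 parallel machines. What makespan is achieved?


Sort jobs in decreasing order (LPT): [20, 17, 14, 10, 9, 8, 7]
Assign each job to the least loaded machine:
  Machine 1: jobs [20, 8], load = 28
  Machine 2: jobs [17, 9], load = 26
  Machine 3: jobs [14, 10, 7], load = 31
Makespan = max load = 31

31


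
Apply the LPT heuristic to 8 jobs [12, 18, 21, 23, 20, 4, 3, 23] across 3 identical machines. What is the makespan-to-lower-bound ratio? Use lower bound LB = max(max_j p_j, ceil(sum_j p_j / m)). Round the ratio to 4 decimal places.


LPT order: [23, 23, 21, 20, 18, 12, 4, 3]
Machine loads after assignment: [41, 42, 41]
LPT makespan = 42
Lower bound = max(max_job, ceil(total/3)) = max(23, 42) = 42
Ratio = 42 / 42 = 1.0

1.0


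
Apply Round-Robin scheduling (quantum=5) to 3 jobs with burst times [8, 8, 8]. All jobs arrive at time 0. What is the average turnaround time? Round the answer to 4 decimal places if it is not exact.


Time quantum = 5
Execution trace:
  J1 runs 5 units, time = 5
  J2 runs 5 units, time = 10
  J3 runs 5 units, time = 15
  J1 runs 3 units, time = 18
  J2 runs 3 units, time = 21
  J3 runs 3 units, time = 24
Finish times: [18, 21, 24]
Average turnaround = 63/3 = 21.0

21.0


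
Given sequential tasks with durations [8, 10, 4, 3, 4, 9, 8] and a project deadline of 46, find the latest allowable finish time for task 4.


LF(activity 4) = deadline - sum of successor durations
Successors: activities 5 through 7 with durations [4, 9, 8]
Sum of successor durations = 21
LF = 46 - 21 = 25

25


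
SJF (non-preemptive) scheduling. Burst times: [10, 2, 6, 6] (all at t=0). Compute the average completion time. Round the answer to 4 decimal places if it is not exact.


SJF order (ascending): [2, 6, 6, 10]
Completion times:
  Job 1: burst=2, C=2
  Job 2: burst=6, C=8
  Job 3: burst=6, C=14
  Job 4: burst=10, C=24
Average completion = 48/4 = 12.0

12.0


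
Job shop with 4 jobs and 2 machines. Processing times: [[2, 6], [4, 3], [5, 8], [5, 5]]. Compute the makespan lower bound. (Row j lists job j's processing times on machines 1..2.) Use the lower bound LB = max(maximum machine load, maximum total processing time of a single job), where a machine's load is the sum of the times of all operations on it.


Machine loads:
  Machine 1: 2 + 4 + 5 + 5 = 16
  Machine 2: 6 + 3 + 8 + 5 = 22
Max machine load = 22
Job totals:
  Job 1: 8
  Job 2: 7
  Job 3: 13
  Job 4: 10
Max job total = 13
Lower bound = max(22, 13) = 22

22


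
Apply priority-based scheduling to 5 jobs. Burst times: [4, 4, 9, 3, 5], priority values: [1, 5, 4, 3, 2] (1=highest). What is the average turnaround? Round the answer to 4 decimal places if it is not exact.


Sort by priority (ascending = highest first):
Order: [(1, 4), (2, 5), (3, 3), (4, 9), (5, 4)]
Completion times:
  Priority 1, burst=4, C=4
  Priority 2, burst=5, C=9
  Priority 3, burst=3, C=12
  Priority 4, burst=9, C=21
  Priority 5, burst=4, C=25
Average turnaround = 71/5 = 14.2

14.2


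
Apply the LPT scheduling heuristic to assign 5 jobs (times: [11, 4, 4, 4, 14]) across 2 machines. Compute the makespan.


Sort jobs in decreasing order (LPT): [14, 11, 4, 4, 4]
Assign each job to the least loaded machine:
  Machine 1: jobs [14, 4], load = 18
  Machine 2: jobs [11, 4, 4], load = 19
Makespan = max load = 19

19


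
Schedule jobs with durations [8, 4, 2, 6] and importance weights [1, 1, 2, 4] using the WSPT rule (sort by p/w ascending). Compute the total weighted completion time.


Compute p/w ratios and sort ascending (WSPT): [(2, 2), (6, 4), (4, 1), (8, 1)]
Compute weighted completion times:
  Job (p=2,w=2): C=2, w*C=2*2=4
  Job (p=6,w=4): C=8, w*C=4*8=32
  Job (p=4,w=1): C=12, w*C=1*12=12
  Job (p=8,w=1): C=20, w*C=1*20=20
Total weighted completion time = 68

68


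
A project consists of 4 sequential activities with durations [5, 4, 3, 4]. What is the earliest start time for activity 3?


Activity 3 starts after activities 1 through 2 complete.
Predecessor durations: [5, 4]
ES = 5 + 4 = 9

9


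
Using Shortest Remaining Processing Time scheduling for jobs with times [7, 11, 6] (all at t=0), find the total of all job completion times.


Since all jobs arrive at t=0, SRPT equals SPT ordering.
SPT order: [6, 7, 11]
Completion times:
  Job 1: p=6, C=6
  Job 2: p=7, C=13
  Job 3: p=11, C=24
Total completion time = 6 + 13 + 24 = 43

43


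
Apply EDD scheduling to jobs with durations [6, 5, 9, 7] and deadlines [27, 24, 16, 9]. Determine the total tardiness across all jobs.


Sort by due date (EDD order): [(7, 9), (9, 16), (5, 24), (6, 27)]
Compute completion times and tardiness:
  Job 1: p=7, d=9, C=7, tardiness=max(0,7-9)=0
  Job 2: p=9, d=16, C=16, tardiness=max(0,16-16)=0
  Job 3: p=5, d=24, C=21, tardiness=max(0,21-24)=0
  Job 4: p=6, d=27, C=27, tardiness=max(0,27-27)=0
Total tardiness = 0

0


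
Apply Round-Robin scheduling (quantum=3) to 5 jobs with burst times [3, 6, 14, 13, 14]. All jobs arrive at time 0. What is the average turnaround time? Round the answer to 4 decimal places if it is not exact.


Time quantum = 3
Execution trace:
  J1 runs 3 units, time = 3
  J2 runs 3 units, time = 6
  J3 runs 3 units, time = 9
  J4 runs 3 units, time = 12
  J5 runs 3 units, time = 15
  J2 runs 3 units, time = 18
  J3 runs 3 units, time = 21
  J4 runs 3 units, time = 24
  J5 runs 3 units, time = 27
  J3 runs 3 units, time = 30
  J4 runs 3 units, time = 33
  J5 runs 3 units, time = 36
  J3 runs 3 units, time = 39
  J4 runs 3 units, time = 42
  J5 runs 3 units, time = 45
  J3 runs 2 units, time = 47
  J4 runs 1 units, time = 48
  J5 runs 2 units, time = 50
Finish times: [3, 18, 47, 48, 50]
Average turnaround = 166/5 = 33.2

33.2


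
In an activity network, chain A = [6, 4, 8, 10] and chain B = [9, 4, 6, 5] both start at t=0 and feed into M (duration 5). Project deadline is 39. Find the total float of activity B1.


Forward pass: ES(B1) = sum of predecessors on chain B = 0
EF = ES + duration = 0 + 9 = 9
Backward pass: LF(M) = deadline = 39; LS(M) = 39 - 5 = 34
LF(B1) = LS(M) - sum(successors on chain B) = 34 - 15 = 19
LS = LF - duration = 19 - 9 = 10
Total float = LS - ES = 10 - 0 = 10

10


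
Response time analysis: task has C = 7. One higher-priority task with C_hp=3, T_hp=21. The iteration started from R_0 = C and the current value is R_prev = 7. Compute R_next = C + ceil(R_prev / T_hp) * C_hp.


R_next = C + ceil(R_prev / T_hp) * C_hp
ceil(7 / 21) = ceil(0.3333) = 1
Interference = 1 * 3 = 3
R_next = 7 + 3 = 10

10


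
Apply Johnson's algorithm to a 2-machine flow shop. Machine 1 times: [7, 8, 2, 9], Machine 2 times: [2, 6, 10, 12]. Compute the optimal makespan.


Apply Johnson's rule:
  Group 1 (a <= b): [(3, 2, 10), (4, 9, 12)]
  Group 2 (a > b): [(2, 8, 6), (1, 7, 2)]
Optimal job order: [3, 4, 2, 1]
Schedule:
  Job 3: M1 done at 2, M2 done at 12
  Job 4: M1 done at 11, M2 done at 24
  Job 2: M1 done at 19, M2 done at 30
  Job 1: M1 done at 26, M2 done at 32
Makespan = 32

32


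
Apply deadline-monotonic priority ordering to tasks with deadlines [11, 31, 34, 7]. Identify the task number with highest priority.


Sort tasks by relative deadline (ascending):
  Task 4: deadline = 7
  Task 1: deadline = 11
  Task 2: deadline = 31
  Task 3: deadline = 34
Priority order (highest first): [4, 1, 2, 3]
Highest priority task = 4

4


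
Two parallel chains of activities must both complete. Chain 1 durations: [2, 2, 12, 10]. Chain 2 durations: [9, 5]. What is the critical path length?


Path A total = 2 + 2 + 12 + 10 = 26
Path B total = 9 + 5 = 14
Critical path = longest path = max(26, 14) = 26

26


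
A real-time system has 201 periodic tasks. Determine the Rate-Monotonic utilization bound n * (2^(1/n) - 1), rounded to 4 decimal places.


Compute 2^(1/201) = 1.0034544463
Subtract 1: 1.0034544463 - 1 = 0.0034544463
Multiply by n: 201 * 0.0034544463 = 0.6943437063
Round to 4 dp: 0.6943

0.6943


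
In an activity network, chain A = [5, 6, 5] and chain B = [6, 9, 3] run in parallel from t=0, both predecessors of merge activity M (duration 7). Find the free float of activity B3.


ES(B3) = sum of predecessors on chain B = 15
EF(B3) = ES + duration = 15 + 3 = 18
Successor of B3 is M. ES(M) = max(sum(A), sum(B)) = max(16, 18) = 18
Free float = ES(successor) - EF(current) = 18 - 18 = 0

0


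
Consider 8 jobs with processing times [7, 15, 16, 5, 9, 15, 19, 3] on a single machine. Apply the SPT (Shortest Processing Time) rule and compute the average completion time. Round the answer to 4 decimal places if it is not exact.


Sort jobs by processing time (SPT order): [3, 5, 7, 9, 15, 15, 16, 19]
Compute completion times sequentially:
  Job 1: processing = 3, completes at 3
  Job 2: processing = 5, completes at 8
  Job 3: processing = 7, completes at 15
  Job 4: processing = 9, completes at 24
  Job 5: processing = 15, completes at 39
  Job 6: processing = 15, completes at 54
  Job 7: processing = 16, completes at 70
  Job 8: processing = 19, completes at 89
Sum of completion times = 302
Average completion time = 302/8 = 37.75

37.75


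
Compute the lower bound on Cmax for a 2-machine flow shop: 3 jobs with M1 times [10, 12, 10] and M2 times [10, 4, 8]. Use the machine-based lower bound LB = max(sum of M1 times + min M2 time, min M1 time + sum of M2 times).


LB1 = sum(M1 times) + min(M2 times) = 32 + 4 = 36
LB2 = min(M1 times) + sum(M2 times) = 10 + 22 = 32
Lower bound = max(LB1, LB2) = max(36, 32) = 36

36


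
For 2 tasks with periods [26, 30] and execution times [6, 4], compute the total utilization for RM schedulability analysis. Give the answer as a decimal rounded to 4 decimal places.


Compute individual utilizations (exact fractions):
  Task 1: C/T = 6/26 = 3/13 (approx. 0.2308)
  Task 2: C/T = 4/30 = 2/15 (approx. 0.1333)
Total utilization U = 3/13 + 2/15 = 71/195
Rounded to 4 decimal places: U = 0.3641
RM (Liu & Layland) bound for 2 tasks = 0.828427; compare with U = 71/195 (approx. 0.364103)
U <= bound, so schedulable by RM sufficient condition.

0.3641


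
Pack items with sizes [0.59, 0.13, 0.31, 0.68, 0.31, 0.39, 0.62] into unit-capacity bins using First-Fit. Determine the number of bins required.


Place items sequentially using First-Fit:
  Item 0.59 -> new Bin 1
  Item 0.13 -> Bin 1 (now 0.72)
  Item 0.31 -> new Bin 2
  Item 0.68 -> Bin 2 (now 0.99)
  Item 0.31 -> new Bin 3
  Item 0.39 -> Bin 3 (now 0.7)
  Item 0.62 -> new Bin 4
Total bins used = 4

4


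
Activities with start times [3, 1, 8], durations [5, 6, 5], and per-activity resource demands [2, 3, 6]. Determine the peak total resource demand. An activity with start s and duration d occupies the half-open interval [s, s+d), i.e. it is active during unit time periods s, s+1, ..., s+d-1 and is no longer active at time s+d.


Each activity i is active on [start_i, start_i + duration_i).
Compute total resource usage per time slot:
  t=0: active resources = [], total = 0
  t=1: active resources = [3], total = 3
  t=2: active resources = [3], total = 3
  t=3: active resources = [2, 3], total = 5
  t=4: active resources = [2, 3], total = 5
  t=5: active resources = [2, 3], total = 5
  t=6: active resources = [2, 3], total = 5
  t=7: active resources = [2], total = 2
  t=8: active resources = [6], total = 6
  t=9: active resources = [6], total = 6
  t=10: active resources = [6], total = 6
  t=11: active resources = [6], total = 6
  t=12: active resources = [6], total = 6
Peak resource demand = 6

6


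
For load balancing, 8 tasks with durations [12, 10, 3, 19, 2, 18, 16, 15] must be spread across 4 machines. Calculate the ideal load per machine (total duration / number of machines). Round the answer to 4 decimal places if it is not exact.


Total processing time = 12 + 10 + 3 + 19 + 2 + 18 + 16 + 15 = 95
Number of machines = 4
Ideal balanced load = 95 / 4 = 23.75

23.75


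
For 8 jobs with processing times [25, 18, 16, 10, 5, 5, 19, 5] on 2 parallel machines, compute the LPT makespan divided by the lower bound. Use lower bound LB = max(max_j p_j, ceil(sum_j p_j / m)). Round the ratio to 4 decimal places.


LPT order: [25, 19, 18, 16, 10, 5, 5, 5]
Machine loads after assignment: [51, 52]
LPT makespan = 52
Lower bound = max(max_job, ceil(total/2)) = max(25, 52) = 52
Ratio = 52 / 52 = 1.0

1.0


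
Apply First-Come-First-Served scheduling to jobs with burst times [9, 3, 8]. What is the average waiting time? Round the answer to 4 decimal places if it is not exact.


FCFS order (as given): [9, 3, 8]
Waiting times:
  Job 1: wait = 0
  Job 2: wait = 9
  Job 3: wait = 12
Sum of waiting times = 21
Average waiting time = 21/3 = 7.0

7.0


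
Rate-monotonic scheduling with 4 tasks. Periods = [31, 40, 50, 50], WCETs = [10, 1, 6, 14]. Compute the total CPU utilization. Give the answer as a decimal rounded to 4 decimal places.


Compute individual utilizations (exact fractions):
  Task 1: C/T = 10/31 (approx. 0.3226)
  Task 2: C/T = 1/40 (approx. 0.025)
  Task 3: C/T = 6/50 = 3/25 (approx. 0.12)
  Task 4: C/T = 14/50 = 7/25 (approx. 0.28)
Total utilization U = 10/31 + 1/40 + 3/25 + 7/25 = 927/1240
Rounded to 4 decimal places: U = 0.7476
RM (Liu & Layland) bound for 4 tasks = 0.756828; compare with U = 927/1240 (approx. 0.747581)
U <= bound, so schedulable by RM sufficient condition.

0.7476


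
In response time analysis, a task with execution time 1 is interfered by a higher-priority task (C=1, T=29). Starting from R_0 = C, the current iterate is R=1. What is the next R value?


R_next = C + ceil(R_prev / T_hp) * C_hp
ceil(1 / 29) = ceil(0.0345) = 1
Interference = 1 * 1 = 1
R_next = 1 + 1 = 2

2


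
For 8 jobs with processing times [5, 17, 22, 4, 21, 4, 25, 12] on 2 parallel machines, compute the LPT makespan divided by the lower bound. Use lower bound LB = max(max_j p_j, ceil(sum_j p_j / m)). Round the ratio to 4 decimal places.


LPT order: [25, 22, 21, 17, 12, 5, 4, 4]
Machine loads after assignment: [54, 56]
LPT makespan = 56
Lower bound = max(max_job, ceil(total/2)) = max(25, 55) = 55
Ratio = 56 / 55 = 1.0182

1.0182


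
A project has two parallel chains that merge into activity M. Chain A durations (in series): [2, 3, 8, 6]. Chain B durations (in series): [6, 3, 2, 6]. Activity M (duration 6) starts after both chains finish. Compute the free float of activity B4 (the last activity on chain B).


ES(B4) = sum of predecessors on chain B = 11
EF(B4) = ES + duration = 11 + 6 = 17
Successor of B4 is M. ES(M) = max(sum(A), sum(B)) = max(19, 17) = 19
Free float = ES(successor) - EF(current) = 19 - 17 = 2

2


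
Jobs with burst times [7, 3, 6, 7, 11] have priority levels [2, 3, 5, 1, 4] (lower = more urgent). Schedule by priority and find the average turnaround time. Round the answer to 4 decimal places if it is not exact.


Sort by priority (ascending = highest first):
Order: [(1, 7), (2, 7), (3, 3), (4, 11), (5, 6)]
Completion times:
  Priority 1, burst=7, C=7
  Priority 2, burst=7, C=14
  Priority 3, burst=3, C=17
  Priority 4, burst=11, C=28
  Priority 5, burst=6, C=34
Average turnaround = 100/5 = 20.0

20.0


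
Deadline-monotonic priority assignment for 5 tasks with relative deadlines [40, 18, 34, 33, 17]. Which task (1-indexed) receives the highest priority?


Sort tasks by relative deadline (ascending):
  Task 5: deadline = 17
  Task 2: deadline = 18
  Task 4: deadline = 33
  Task 3: deadline = 34
  Task 1: deadline = 40
Priority order (highest first): [5, 2, 4, 3, 1]
Highest priority task = 5

5


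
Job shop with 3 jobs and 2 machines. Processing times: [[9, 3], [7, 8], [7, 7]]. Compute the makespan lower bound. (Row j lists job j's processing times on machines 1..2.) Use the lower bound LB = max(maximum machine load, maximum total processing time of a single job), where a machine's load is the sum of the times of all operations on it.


Machine loads:
  Machine 1: 9 + 7 + 7 = 23
  Machine 2: 3 + 8 + 7 = 18
Max machine load = 23
Job totals:
  Job 1: 12
  Job 2: 15
  Job 3: 14
Max job total = 15
Lower bound = max(23, 15) = 23

23


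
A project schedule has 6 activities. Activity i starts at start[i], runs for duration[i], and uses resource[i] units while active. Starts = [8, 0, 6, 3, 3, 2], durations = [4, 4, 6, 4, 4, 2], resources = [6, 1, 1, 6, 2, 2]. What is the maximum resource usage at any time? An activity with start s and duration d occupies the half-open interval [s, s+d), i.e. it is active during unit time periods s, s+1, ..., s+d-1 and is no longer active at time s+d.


Each activity i is active on [start_i, start_i + duration_i).
Compute total resource usage per time slot:
  t=0: active resources = [1], total = 1
  t=1: active resources = [1], total = 1
  t=2: active resources = [1, 2], total = 3
  t=3: active resources = [1, 6, 2, 2], total = 11
  t=4: active resources = [6, 2], total = 8
  t=5: active resources = [6, 2], total = 8
  t=6: active resources = [1, 6, 2], total = 9
  t=7: active resources = [1], total = 1
  t=8: active resources = [6, 1], total = 7
  t=9: active resources = [6, 1], total = 7
  t=10: active resources = [6, 1], total = 7
  t=11: active resources = [6, 1], total = 7
Peak resource demand = 11

11


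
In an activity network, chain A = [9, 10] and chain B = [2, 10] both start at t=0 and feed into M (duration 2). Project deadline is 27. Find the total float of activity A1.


Forward pass: ES(A1) = sum of predecessors on chain A = 0
EF = ES + duration = 0 + 9 = 9
Backward pass: LF(M) = deadline = 27; LS(M) = 27 - 2 = 25
LF(A1) = LS(M) - sum(successors on chain A) = 25 - 10 = 15
LS = LF - duration = 15 - 9 = 6
Total float = LS - ES = 6 - 0 = 6

6


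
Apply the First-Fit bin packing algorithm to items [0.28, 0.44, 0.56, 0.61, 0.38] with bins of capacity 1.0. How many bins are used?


Place items sequentially using First-Fit:
  Item 0.28 -> new Bin 1
  Item 0.44 -> Bin 1 (now 0.72)
  Item 0.56 -> new Bin 2
  Item 0.61 -> new Bin 3
  Item 0.38 -> Bin 2 (now 0.94)
Total bins used = 3

3


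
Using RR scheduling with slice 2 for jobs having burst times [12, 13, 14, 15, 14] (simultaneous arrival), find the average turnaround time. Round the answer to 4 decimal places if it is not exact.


Time quantum = 2
Execution trace:
  J1 runs 2 units, time = 2
  J2 runs 2 units, time = 4
  J3 runs 2 units, time = 6
  J4 runs 2 units, time = 8
  J5 runs 2 units, time = 10
  J1 runs 2 units, time = 12
  J2 runs 2 units, time = 14
  J3 runs 2 units, time = 16
  J4 runs 2 units, time = 18
  J5 runs 2 units, time = 20
  J1 runs 2 units, time = 22
  J2 runs 2 units, time = 24
  J3 runs 2 units, time = 26
  J4 runs 2 units, time = 28
  J5 runs 2 units, time = 30
  J1 runs 2 units, time = 32
  J2 runs 2 units, time = 34
  J3 runs 2 units, time = 36
  J4 runs 2 units, time = 38
  J5 runs 2 units, time = 40
  J1 runs 2 units, time = 42
  J2 runs 2 units, time = 44
  J3 runs 2 units, time = 46
  J4 runs 2 units, time = 48
  J5 runs 2 units, time = 50
  J1 runs 2 units, time = 52
  J2 runs 2 units, time = 54
  J3 runs 2 units, time = 56
  J4 runs 2 units, time = 58
  J5 runs 2 units, time = 60
  J2 runs 1 units, time = 61
  J3 runs 2 units, time = 63
  J4 runs 2 units, time = 65
  J5 runs 2 units, time = 67
  J4 runs 1 units, time = 68
Finish times: [52, 61, 63, 68, 67]
Average turnaround = 311/5 = 62.2

62.2


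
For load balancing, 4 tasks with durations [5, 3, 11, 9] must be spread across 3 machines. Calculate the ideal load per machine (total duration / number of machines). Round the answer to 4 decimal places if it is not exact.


Total processing time = 5 + 3 + 11 + 9 = 28
Number of machines = 3
Ideal balanced load = 28 / 3 = 9.3333

9.3333


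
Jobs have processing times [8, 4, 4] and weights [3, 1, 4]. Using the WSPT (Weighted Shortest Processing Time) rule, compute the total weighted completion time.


Compute p/w ratios and sort ascending (WSPT): [(4, 4), (8, 3), (4, 1)]
Compute weighted completion times:
  Job (p=4,w=4): C=4, w*C=4*4=16
  Job (p=8,w=3): C=12, w*C=3*12=36
  Job (p=4,w=1): C=16, w*C=1*16=16
Total weighted completion time = 68

68


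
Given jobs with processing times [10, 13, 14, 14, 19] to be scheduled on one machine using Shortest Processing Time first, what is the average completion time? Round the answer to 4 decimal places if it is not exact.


Sort jobs by processing time (SPT order): [10, 13, 14, 14, 19]
Compute completion times sequentially:
  Job 1: processing = 10, completes at 10
  Job 2: processing = 13, completes at 23
  Job 3: processing = 14, completes at 37
  Job 4: processing = 14, completes at 51
  Job 5: processing = 19, completes at 70
Sum of completion times = 191
Average completion time = 191/5 = 38.2

38.2


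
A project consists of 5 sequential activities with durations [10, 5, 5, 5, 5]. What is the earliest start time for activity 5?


Activity 5 starts after activities 1 through 4 complete.
Predecessor durations: [10, 5, 5, 5]
ES = 10 + 5 + 5 + 5 = 25

25


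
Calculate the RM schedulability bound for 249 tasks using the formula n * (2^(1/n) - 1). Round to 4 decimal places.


Compute 2^(1/249) = 1.0027876018
Subtract 1: 1.0027876018 - 1 = 0.0027876018
Multiply by n: 249 * 0.0027876018 = 0.6941128482
Round to 4 dp: 0.6941

0.6941


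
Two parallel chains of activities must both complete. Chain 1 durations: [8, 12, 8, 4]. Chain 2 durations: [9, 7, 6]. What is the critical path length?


Path A total = 8 + 12 + 8 + 4 = 32
Path B total = 9 + 7 + 6 = 22
Critical path = longest path = max(32, 22) = 32

32


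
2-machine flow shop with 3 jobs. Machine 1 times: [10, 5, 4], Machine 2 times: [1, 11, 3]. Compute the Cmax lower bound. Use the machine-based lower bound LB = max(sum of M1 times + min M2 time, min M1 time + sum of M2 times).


LB1 = sum(M1 times) + min(M2 times) = 19 + 1 = 20
LB2 = min(M1 times) + sum(M2 times) = 4 + 15 = 19
Lower bound = max(LB1, LB2) = max(20, 19) = 20

20


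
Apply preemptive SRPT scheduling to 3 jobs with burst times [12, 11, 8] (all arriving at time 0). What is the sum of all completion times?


Since all jobs arrive at t=0, SRPT equals SPT ordering.
SPT order: [8, 11, 12]
Completion times:
  Job 1: p=8, C=8
  Job 2: p=11, C=19
  Job 3: p=12, C=31
Total completion time = 8 + 19 + 31 = 58

58


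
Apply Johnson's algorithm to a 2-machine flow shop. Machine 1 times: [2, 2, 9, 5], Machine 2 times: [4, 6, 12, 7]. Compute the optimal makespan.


Apply Johnson's rule:
  Group 1 (a <= b): [(1, 2, 4), (2, 2, 6), (4, 5, 7), (3, 9, 12)]
  Group 2 (a > b): []
Optimal job order: [1, 2, 4, 3]
Schedule:
  Job 1: M1 done at 2, M2 done at 6
  Job 2: M1 done at 4, M2 done at 12
  Job 4: M1 done at 9, M2 done at 19
  Job 3: M1 done at 18, M2 done at 31
Makespan = 31

31


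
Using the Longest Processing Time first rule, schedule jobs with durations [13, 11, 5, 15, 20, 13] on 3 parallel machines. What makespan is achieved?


Sort jobs in decreasing order (LPT): [20, 15, 13, 13, 11, 5]
Assign each job to the least loaded machine:
  Machine 1: jobs [20, 5], load = 25
  Machine 2: jobs [15, 11], load = 26
  Machine 3: jobs [13, 13], load = 26
Makespan = max load = 26

26


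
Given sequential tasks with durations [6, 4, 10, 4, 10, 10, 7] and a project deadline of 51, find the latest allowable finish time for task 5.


LF(activity 5) = deadline - sum of successor durations
Successors: activities 6 through 7 with durations [10, 7]
Sum of successor durations = 17
LF = 51 - 17 = 34

34


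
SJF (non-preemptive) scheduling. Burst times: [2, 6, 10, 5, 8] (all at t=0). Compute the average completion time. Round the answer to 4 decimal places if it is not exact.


SJF order (ascending): [2, 5, 6, 8, 10]
Completion times:
  Job 1: burst=2, C=2
  Job 2: burst=5, C=7
  Job 3: burst=6, C=13
  Job 4: burst=8, C=21
  Job 5: burst=10, C=31
Average completion = 74/5 = 14.8

14.8


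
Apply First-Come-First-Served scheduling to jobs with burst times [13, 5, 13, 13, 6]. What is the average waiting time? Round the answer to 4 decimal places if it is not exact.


FCFS order (as given): [13, 5, 13, 13, 6]
Waiting times:
  Job 1: wait = 0
  Job 2: wait = 13
  Job 3: wait = 18
  Job 4: wait = 31
  Job 5: wait = 44
Sum of waiting times = 106
Average waiting time = 106/5 = 21.2

21.2


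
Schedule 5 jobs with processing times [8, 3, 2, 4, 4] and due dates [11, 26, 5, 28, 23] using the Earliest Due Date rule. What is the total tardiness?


Sort by due date (EDD order): [(2, 5), (8, 11), (4, 23), (3, 26), (4, 28)]
Compute completion times and tardiness:
  Job 1: p=2, d=5, C=2, tardiness=max(0,2-5)=0
  Job 2: p=8, d=11, C=10, tardiness=max(0,10-11)=0
  Job 3: p=4, d=23, C=14, tardiness=max(0,14-23)=0
  Job 4: p=3, d=26, C=17, tardiness=max(0,17-26)=0
  Job 5: p=4, d=28, C=21, tardiness=max(0,21-28)=0
Total tardiness = 0

0


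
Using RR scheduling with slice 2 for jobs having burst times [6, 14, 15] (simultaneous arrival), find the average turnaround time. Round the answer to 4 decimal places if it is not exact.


Time quantum = 2
Execution trace:
  J1 runs 2 units, time = 2
  J2 runs 2 units, time = 4
  J3 runs 2 units, time = 6
  J1 runs 2 units, time = 8
  J2 runs 2 units, time = 10
  J3 runs 2 units, time = 12
  J1 runs 2 units, time = 14
  J2 runs 2 units, time = 16
  J3 runs 2 units, time = 18
  J2 runs 2 units, time = 20
  J3 runs 2 units, time = 22
  J2 runs 2 units, time = 24
  J3 runs 2 units, time = 26
  J2 runs 2 units, time = 28
  J3 runs 2 units, time = 30
  J2 runs 2 units, time = 32
  J3 runs 2 units, time = 34
  J3 runs 1 units, time = 35
Finish times: [14, 32, 35]
Average turnaround = 81/3 = 27.0

27.0


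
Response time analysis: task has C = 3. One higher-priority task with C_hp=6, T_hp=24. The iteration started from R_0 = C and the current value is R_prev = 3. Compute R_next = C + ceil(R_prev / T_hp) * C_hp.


R_next = C + ceil(R_prev / T_hp) * C_hp
ceil(3 / 24) = ceil(0.125) = 1
Interference = 1 * 6 = 6
R_next = 3 + 6 = 9

9


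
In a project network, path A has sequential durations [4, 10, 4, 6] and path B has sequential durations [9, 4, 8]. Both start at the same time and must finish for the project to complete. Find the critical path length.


Path A total = 4 + 10 + 4 + 6 = 24
Path B total = 9 + 4 + 8 = 21
Critical path = longest path = max(24, 21) = 24

24


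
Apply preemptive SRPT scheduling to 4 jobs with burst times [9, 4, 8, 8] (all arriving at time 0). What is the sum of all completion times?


Since all jobs arrive at t=0, SRPT equals SPT ordering.
SPT order: [4, 8, 8, 9]
Completion times:
  Job 1: p=4, C=4
  Job 2: p=8, C=12
  Job 3: p=8, C=20
  Job 4: p=9, C=29
Total completion time = 4 + 12 + 20 + 29 = 65

65


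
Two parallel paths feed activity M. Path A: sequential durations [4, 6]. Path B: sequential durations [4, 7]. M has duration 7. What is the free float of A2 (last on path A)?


ES(A2) = sum of predecessors on chain A = 4
EF(A2) = ES + duration = 4 + 6 = 10
Successor of A2 is M. ES(M) = max(sum(A), sum(B)) = max(10, 11) = 11
Free float = ES(successor) - EF(current) = 11 - 10 = 1

1


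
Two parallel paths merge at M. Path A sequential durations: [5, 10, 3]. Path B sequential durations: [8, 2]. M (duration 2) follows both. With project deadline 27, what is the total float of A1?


Forward pass: ES(A1) = sum of predecessors on chain A = 0
EF = ES + duration = 0 + 5 = 5
Backward pass: LF(M) = deadline = 27; LS(M) = 27 - 2 = 25
LF(A1) = LS(M) - sum(successors on chain A) = 25 - 13 = 12
LS = LF - duration = 12 - 5 = 7
Total float = LS - ES = 7 - 0 = 7

7


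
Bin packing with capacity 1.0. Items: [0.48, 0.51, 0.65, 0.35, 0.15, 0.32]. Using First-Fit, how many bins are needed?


Place items sequentially using First-Fit:
  Item 0.48 -> new Bin 1
  Item 0.51 -> Bin 1 (now 0.99)
  Item 0.65 -> new Bin 2
  Item 0.35 -> Bin 2 (now 1.0)
  Item 0.15 -> new Bin 3
  Item 0.32 -> Bin 3 (now 0.47)
Total bins used = 3

3


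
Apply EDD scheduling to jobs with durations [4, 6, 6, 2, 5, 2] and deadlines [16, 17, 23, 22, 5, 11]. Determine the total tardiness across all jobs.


Sort by due date (EDD order): [(5, 5), (2, 11), (4, 16), (6, 17), (2, 22), (6, 23)]
Compute completion times and tardiness:
  Job 1: p=5, d=5, C=5, tardiness=max(0,5-5)=0
  Job 2: p=2, d=11, C=7, tardiness=max(0,7-11)=0
  Job 3: p=4, d=16, C=11, tardiness=max(0,11-16)=0
  Job 4: p=6, d=17, C=17, tardiness=max(0,17-17)=0
  Job 5: p=2, d=22, C=19, tardiness=max(0,19-22)=0
  Job 6: p=6, d=23, C=25, tardiness=max(0,25-23)=2
Total tardiness = 2

2


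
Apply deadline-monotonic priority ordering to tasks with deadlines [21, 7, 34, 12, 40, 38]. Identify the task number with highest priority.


Sort tasks by relative deadline (ascending):
  Task 2: deadline = 7
  Task 4: deadline = 12
  Task 1: deadline = 21
  Task 3: deadline = 34
  Task 6: deadline = 38
  Task 5: deadline = 40
Priority order (highest first): [2, 4, 1, 3, 6, 5]
Highest priority task = 2

2


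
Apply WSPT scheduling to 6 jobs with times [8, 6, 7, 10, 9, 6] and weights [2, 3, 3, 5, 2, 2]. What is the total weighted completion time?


Compute p/w ratios and sort ascending (WSPT): [(6, 3), (10, 5), (7, 3), (6, 2), (8, 2), (9, 2)]
Compute weighted completion times:
  Job (p=6,w=3): C=6, w*C=3*6=18
  Job (p=10,w=5): C=16, w*C=5*16=80
  Job (p=7,w=3): C=23, w*C=3*23=69
  Job (p=6,w=2): C=29, w*C=2*29=58
  Job (p=8,w=2): C=37, w*C=2*37=74
  Job (p=9,w=2): C=46, w*C=2*46=92
Total weighted completion time = 391

391


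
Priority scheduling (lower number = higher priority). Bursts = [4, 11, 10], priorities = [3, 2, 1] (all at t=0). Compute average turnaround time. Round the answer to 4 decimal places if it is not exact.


Sort by priority (ascending = highest first):
Order: [(1, 10), (2, 11), (3, 4)]
Completion times:
  Priority 1, burst=10, C=10
  Priority 2, burst=11, C=21
  Priority 3, burst=4, C=25
Average turnaround = 56/3 = 18.6667

18.6667


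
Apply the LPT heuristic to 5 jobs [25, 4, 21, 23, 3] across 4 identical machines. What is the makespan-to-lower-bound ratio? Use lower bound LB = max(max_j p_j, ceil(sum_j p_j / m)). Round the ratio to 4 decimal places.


LPT order: [25, 23, 21, 4, 3]
Machine loads after assignment: [25, 23, 21, 7]
LPT makespan = 25
Lower bound = max(max_job, ceil(total/4)) = max(25, 19) = 25
Ratio = 25 / 25 = 1.0

1.0


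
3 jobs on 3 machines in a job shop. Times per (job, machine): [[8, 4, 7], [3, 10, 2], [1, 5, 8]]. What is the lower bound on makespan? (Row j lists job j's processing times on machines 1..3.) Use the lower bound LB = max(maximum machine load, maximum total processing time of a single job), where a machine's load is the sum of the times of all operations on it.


Machine loads:
  Machine 1: 8 + 3 + 1 = 12
  Machine 2: 4 + 10 + 5 = 19
  Machine 3: 7 + 2 + 8 = 17
Max machine load = 19
Job totals:
  Job 1: 19
  Job 2: 15
  Job 3: 14
Max job total = 19
Lower bound = max(19, 19) = 19

19


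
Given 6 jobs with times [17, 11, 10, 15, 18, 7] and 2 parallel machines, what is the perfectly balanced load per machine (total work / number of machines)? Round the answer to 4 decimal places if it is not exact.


Total processing time = 17 + 11 + 10 + 15 + 18 + 7 = 78
Number of machines = 2
Ideal balanced load = 78 / 2 = 39.0

39.0


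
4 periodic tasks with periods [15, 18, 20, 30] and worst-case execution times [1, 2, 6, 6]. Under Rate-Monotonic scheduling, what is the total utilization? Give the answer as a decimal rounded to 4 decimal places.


Compute individual utilizations (exact fractions):
  Task 1: C/T = 1/15 (approx. 0.0667)
  Task 2: C/T = 2/18 = 1/9 (approx. 0.1111)
  Task 3: C/T = 6/20 = 3/10 (approx. 0.3)
  Task 4: C/T = 6/30 = 1/5 (approx. 0.2)
Total utilization U = 1/15 + 1/9 + 3/10 + 1/5 = 61/90
Rounded to 4 decimal places: U = 0.6778
RM (Liu & Layland) bound for 4 tasks = 0.756828; compare with U = 61/90 (approx. 0.677778)
U <= bound, so schedulable by RM sufficient condition.

0.6778


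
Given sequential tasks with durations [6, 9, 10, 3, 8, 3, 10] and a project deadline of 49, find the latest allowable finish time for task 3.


LF(activity 3) = deadline - sum of successor durations
Successors: activities 4 through 7 with durations [3, 8, 3, 10]
Sum of successor durations = 24
LF = 49 - 24 = 25

25


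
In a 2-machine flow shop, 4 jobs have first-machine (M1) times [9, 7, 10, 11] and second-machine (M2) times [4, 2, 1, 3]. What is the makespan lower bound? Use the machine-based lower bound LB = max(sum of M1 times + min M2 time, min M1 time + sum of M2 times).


LB1 = sum(M1 times) + min(M2 times) = 37 + 1 = 38
LB2 = min(M1 times) + sum(M2 times) = 7 + 10 = 17
Lower bound = max(LB1, LB2) = max(38, 17) = 38

38


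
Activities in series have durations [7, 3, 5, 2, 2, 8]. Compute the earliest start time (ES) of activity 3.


Activity 3 starts after activities 1 through 2 complete.
Predecessor durations: [7, 3]
ES = 7 + 3 = 10

10


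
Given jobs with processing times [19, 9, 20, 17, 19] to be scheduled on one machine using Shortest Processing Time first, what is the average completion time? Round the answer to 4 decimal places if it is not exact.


Sort jobs by processing time (SPT order): [9, 17, 19, 19, 20]
Compute completion times sequentially:
  Job 1: processing = 9, completes at 9
  Job 2: processing = 17, completes at 26
  Job 3: processing = 19, completes at 45
  Job 4: processing = 19, completes at 64
  Job 5: processing = 20, completes at 84
Sum of completion times = 228
Average completion time = 228/5 = 45.6

45.6


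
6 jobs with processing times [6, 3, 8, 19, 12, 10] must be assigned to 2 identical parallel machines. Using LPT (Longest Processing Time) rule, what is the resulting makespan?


Sort jobs in decreasing order (LPT): [19, 12, 10, 8, 6, 3]
Assign each job to the least loaded machine:
  Machine 1: jobs [19, 8, 3], load = 30
  Machine 2: jobs [12, 10, 6], load = 28
Makespan = max load = 30

30


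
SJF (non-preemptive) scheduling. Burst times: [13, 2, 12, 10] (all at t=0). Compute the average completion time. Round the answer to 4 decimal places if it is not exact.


SJF order (ascending): [2, 10, 12, 13]
Completion times:
  Job 1: burst=2, C=2
  Job 2: burst=10, C=12
  Job 3: burst=12, C=24
  Job 4: burst=13, C=37
Average completion = 75/4 = 18.75

18.75


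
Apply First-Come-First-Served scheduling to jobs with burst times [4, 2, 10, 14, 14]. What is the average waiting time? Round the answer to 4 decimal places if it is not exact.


FCFS order (as given): [4, 2, 10, 14, 14]
Waiting times:
  Job 1: wait = 0
  Job 2: wait = 4
  Job 3: wait = 6
  Job 4: wait = 16
  Job 5: wait = 30
Sum of waiting times = 56
Average waiting time = 56/5 = 11.2

11.2


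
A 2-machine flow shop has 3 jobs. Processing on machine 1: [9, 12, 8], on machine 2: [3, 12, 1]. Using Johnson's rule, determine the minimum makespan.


Apply Johnson's rule:
  Group 1 (a <= b): [(2, 12, 12)]
  Group 2 (a > b): [(1, 9, 3), (3, 8, 1)]
Optimal job order: [2, 1, 3]
Schedule:
  Job 2: M1 done at 12, M2 done at 24
  Job 1: M1 done at 21, M2 done at 27
  Job 3: M1 done at 29, M2 done at 30
Makespan = 30

30


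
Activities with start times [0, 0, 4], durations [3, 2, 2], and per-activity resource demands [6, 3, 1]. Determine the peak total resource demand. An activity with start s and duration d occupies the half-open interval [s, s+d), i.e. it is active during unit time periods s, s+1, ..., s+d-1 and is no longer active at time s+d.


Each activity i is active on [start_i, start_i + duration_i).
Compute total resource usage per time slot:
  t=0: active resources = [6, 3], total = 9
  t=1: active resources = [6, 3], total = 9
  t=2: active resources = [6], total = 6
  t=3: active resources = [], total = 0
  t=4: active resources = [1], total = 1
  t=5: active resources = [1], total = 1
Peak resource demand = 9

9


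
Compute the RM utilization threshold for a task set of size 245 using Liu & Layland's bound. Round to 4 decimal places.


Compute 2^(1/245) = 1.0028331781
Subtract 1: 1.0028331781 - 1 = 0.0028331781
Multiply by n: 245 * 0.0028331781 = 0.6941286345
Round to 4 dp: 0.6941

0.6941


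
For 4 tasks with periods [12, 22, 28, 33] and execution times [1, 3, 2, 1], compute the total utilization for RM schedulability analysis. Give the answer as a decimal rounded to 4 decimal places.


Compute individual utilizations (exact fractions):
  Task 1: C/T = 1/12 (approx. 0.0833)
  Task 2: C/T = 3/22 (approx. 0.1364)
  Task 3: C/T = 2/28 = 1/14 (approx. 0.0714)
  Task 4: C/T = 1/33 (approx. 0.0303)
Total utilization U = 1/12 + 3/22 + 1/14 + 1/33 = 9/28
Rounded to 4 decimal places: U = 0.3214
RM (Liu & Layland) bound for 4 tasks = 0.756828; compare with U = 9/28 (approx. 0.321429)
U <= bound, so schedulable by RM sufficient condition.

0.3214


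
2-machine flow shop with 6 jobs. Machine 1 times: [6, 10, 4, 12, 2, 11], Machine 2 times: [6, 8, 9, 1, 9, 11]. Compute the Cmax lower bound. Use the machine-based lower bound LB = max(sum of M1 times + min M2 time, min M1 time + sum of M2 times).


LB1 = sum(M1 times) + min(M2 times) = 45 + 1 = 46
LB2 = min(M1 times) + sum(M2 times) = 2 + 44 = 46
Lower bound = max(LB1, LB2) = max(46, 46) = 46

46


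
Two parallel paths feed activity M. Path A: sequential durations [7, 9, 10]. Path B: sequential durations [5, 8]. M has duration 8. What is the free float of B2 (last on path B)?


ES(B2) = sum of predecessors on chain B = 5
EF(B2) = ES + duration = 5 + 8 = 13
Successor of B2 is M. ES(M) = max(sum(A), sum(B)) = max(26, 13) = 26
Free float = ES(successor) - EF(current) = 26 - 13 = 13

13


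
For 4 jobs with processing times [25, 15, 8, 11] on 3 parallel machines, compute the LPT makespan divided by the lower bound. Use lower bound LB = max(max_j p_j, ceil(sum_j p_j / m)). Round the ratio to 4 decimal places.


LPT order: [25, 15, 11, 8]
Machine loads after assignment: [25, 15, 19]
LPT makespan = 25
Lower bound = max(max_job, ceil(total/3)) = max(25, 20) = 25
Ratio = 25 / 25 = 1.0

1.0
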